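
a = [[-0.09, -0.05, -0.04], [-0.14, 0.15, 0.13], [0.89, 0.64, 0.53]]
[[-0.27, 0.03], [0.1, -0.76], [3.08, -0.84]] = a@[[1.84,  1.59],  [-0.24,  -1.70],  [3.01,  -2.20]]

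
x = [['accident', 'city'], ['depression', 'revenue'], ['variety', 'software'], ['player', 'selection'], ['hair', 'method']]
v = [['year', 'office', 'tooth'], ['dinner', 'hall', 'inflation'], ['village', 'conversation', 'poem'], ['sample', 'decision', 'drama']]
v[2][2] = 'poem'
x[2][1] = 'software'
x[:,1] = ['city', 'revenue', 'software', 'selection', 'method']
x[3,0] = 'player'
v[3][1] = 'decision'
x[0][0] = 'accident'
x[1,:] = ['depression', 'revenue']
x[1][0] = 'depression'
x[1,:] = ['depression', 'revenue']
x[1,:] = ['depression', 'revenue']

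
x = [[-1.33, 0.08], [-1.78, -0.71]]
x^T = [[-1.33, -1.78], [0.08, -0.71]]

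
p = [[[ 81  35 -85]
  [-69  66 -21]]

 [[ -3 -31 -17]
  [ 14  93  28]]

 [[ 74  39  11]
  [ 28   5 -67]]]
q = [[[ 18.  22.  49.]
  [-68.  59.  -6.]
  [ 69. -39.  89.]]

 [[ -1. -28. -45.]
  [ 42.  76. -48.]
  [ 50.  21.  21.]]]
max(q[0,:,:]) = 89.0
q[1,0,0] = -1.0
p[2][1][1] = 5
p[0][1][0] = -69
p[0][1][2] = -21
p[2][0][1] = 39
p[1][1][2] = 28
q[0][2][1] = -39.0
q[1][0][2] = -45.0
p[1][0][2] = -17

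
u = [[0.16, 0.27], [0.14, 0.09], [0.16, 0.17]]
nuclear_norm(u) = 0.49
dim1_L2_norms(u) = [0.31, 0.17, 0.23]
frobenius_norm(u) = 0.43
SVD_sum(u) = [[0.19, 0.24], [0.10, 0.12], [0.14, 0.18]] + [[-0.03, 0.03], [0.04, -0.03], [0.02, -0.01]]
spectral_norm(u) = 0.42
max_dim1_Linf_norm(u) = 0.27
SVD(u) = [[-0.74,0.59], [-0.38,-0.76], [-0.56,-0.28]] @ diag([0.41907200610526063, 0.07126467356911445]) @ [[-0.62, -0.78], [-0.78, 0.62]]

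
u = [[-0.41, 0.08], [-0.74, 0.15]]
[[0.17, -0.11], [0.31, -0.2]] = u@ [[-0.35,0.36], [0.35,0.42]]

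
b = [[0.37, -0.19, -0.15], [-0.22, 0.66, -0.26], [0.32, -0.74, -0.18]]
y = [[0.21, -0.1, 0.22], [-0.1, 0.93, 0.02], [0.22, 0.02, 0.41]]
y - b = [[-0.16, 0.09, 0.37], [0.12, 0.27, 0.28], [-0.1, 0.76, 0.59]]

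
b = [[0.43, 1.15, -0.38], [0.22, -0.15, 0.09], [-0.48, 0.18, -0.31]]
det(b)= 0.054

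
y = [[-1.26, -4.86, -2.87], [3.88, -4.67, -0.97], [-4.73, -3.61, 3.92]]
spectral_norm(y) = 7.73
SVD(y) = [[-0.64, -0.24, -0.73],[-0.46, -0.64, 0.62],[-0.61, 0.73, 0.3]] @ diag([7.7272812930572154, 7.172364653092293, 3.2963630111139604]) @ [[0.25, 0.97, -0.01], [-0.79, 0.21, 0.58], [0.56, -0.13, 0.81]]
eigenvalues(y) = [(5.89+0j), (-3.95+3.92j), (-3.95-3.92j)]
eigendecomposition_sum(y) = [[0.91+0.00j, 0.04+0.00j, (-1.34+0j)],[(0.64+0j), (0.03+0j), (-0.95+0j)],[(-3.36-0j), -0.15+0.00j, 4.95+0.00j]] + [[-1.09+2.25j, -2.45-2.50j, (-0.76+0.13j)], [(1.62+1.2j), -2.35+1.57j, -0.01+0.63j], [(-0.69+1.56j), -1.73-1.64j, (-0.52+0.11j)]] + [[-1.09-2.25j, (-2.45+2.5j), -0.76-0.13j],[(1.62-1.2j), -2.35-1.57j, (-0.01-0.63j)],[-0.69-1.56j, -1.73+1.64j, (-0.52-0.11j)]]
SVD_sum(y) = [[-1.25,-4.82,0.07], [-0.88,-3.43,0.05], [-1.18,-4.58,0.07]] + [[1.34, -0.36, -0.99], [3.62, -0.97, -2.67], [-4.11, 1.11, 3.04]] + [[-1.35, 0.32, -1.95], [1.15, -0.27, 1.65], [0.57, -0.13, 0.82]]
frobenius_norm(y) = 11.05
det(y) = 182.69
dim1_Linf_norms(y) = [4.86, 4.67, 4.73]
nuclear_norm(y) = 18.20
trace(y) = -2.01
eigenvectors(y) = [[(-0.26+0j), (-0.69+0j), -0.69-0.00j], [(-0.18+0j), (-0.1+0.54j), -0.10-0.54j], [(0.95+0j), (-0.47+0.02j), -0.47-0.02j]]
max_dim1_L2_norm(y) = 7.13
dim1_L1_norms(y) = [8.99, 9.52, 12.26]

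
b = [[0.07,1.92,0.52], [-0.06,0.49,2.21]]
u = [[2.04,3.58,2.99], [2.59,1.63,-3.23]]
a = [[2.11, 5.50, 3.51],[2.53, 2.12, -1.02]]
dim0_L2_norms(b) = [0.09, 1.98, 2.27]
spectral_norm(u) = 5.12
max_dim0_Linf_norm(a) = 5.5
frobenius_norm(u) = 6.76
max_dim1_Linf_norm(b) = 2.21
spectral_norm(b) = 2.59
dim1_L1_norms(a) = [11.12, 5.67]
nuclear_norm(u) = 9.54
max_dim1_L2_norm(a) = 6.86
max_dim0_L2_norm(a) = 5.89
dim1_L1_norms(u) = [8.61, 7.45]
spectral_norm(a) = 7.18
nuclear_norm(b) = 4.13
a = b + u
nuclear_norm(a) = 9.90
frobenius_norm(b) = 3.01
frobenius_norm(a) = 7.68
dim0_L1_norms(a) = [4.64, 7.62, 4.53]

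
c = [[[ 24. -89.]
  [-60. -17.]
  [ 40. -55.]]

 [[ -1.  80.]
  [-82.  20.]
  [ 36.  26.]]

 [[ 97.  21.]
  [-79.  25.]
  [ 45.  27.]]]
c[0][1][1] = -17.0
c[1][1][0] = -82.0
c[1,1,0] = -82.0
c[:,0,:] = [[24.0, -89.0], [-1.0, 80.0], [97.0, 21.0]]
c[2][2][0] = 45.0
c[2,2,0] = 45.0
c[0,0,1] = -89.0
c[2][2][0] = 45.0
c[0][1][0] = -60.0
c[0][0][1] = -89.0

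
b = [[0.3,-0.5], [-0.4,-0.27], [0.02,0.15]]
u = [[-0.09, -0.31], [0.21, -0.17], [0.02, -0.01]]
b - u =[[0.39, -0.19], [-0.61, -0.10], [0.0, 0.16]]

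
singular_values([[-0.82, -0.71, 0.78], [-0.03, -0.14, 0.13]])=[1.35, 0.09]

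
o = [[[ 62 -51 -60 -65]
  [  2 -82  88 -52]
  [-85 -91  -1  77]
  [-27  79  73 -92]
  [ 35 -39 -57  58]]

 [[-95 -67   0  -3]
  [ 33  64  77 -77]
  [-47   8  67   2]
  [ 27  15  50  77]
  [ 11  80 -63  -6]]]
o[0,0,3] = -65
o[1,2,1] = 8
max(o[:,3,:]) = 79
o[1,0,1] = -67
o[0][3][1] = 79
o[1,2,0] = -47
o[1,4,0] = 11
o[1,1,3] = -77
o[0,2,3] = 77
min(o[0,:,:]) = -92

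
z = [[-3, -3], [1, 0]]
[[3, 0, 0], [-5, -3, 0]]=z@ [[-5, -3, 0], [4, 3, 0]]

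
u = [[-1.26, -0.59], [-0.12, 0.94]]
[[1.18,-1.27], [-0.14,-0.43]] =u @ [[-0.82, 1.15],[-0.25, -0.31]]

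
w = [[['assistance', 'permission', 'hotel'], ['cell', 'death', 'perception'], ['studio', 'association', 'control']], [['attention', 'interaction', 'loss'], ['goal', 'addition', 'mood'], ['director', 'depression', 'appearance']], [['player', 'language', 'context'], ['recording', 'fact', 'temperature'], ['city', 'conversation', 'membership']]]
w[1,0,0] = 'attention'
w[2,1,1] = 'fact'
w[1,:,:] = [['attention', 'interaction', 'loss'], ['goal', 'addition', 'mood'], ['director', 'depression', 'appearance']]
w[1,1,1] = 'addition'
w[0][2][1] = 'association'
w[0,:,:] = [['assistance', 'permission', 'hotel'], ['cell', 'death', 'perception'], ['studio', 'association', 'control']]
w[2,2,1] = 'conversation'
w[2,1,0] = 'recording'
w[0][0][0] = 'assistance'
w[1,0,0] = 'attention'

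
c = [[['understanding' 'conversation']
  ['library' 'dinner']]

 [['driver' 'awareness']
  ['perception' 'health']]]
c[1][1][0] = 'perception'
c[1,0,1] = 'awareness'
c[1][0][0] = 'driver'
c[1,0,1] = 'awareness'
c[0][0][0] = 'understanding'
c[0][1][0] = 'library'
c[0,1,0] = 'library'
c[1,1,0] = 'perception'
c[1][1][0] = 'perception'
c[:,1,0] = ['library', 'perception']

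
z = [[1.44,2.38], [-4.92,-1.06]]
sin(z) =[[6.94, 8.85], [-18.3, -2.36]]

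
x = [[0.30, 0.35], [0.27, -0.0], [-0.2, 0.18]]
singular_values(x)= [0.5, 0.33]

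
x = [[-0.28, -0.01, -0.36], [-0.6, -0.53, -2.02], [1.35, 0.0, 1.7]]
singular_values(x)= [3.03, 0.69, 0.01]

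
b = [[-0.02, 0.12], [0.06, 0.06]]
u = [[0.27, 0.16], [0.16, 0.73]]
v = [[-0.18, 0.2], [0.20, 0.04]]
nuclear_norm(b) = 0.20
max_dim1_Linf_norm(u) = 0.73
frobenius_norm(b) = 0.15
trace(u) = 1.00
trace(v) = -0.14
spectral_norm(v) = 0.30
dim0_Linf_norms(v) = [0.2, 0.2]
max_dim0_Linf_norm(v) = 0.2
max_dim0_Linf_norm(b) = 0.12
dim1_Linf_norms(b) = [0.12, 0.06]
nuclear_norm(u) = 1.00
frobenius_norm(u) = 0.81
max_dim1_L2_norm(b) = 0.12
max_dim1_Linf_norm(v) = 0.2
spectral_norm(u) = 0.78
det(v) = -0.05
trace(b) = 0.04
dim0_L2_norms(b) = [0.06, 0.13]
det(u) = 0.17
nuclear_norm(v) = 0.46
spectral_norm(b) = 0.13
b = v @ u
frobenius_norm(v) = 0.34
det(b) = -0.01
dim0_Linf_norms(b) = [0.06, 0.12]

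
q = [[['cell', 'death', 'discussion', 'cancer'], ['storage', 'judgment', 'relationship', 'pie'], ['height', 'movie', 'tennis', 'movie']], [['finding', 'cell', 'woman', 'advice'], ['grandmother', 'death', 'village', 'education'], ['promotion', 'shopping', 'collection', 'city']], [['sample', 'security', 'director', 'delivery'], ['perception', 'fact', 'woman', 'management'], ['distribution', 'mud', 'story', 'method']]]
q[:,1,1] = ['judgment', 'death', 'fact']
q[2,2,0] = 'distribution'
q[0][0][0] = 'cell'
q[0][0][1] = 'death'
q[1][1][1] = 'death'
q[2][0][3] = 'delivery'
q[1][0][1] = 'cell'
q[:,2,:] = [['height', 'movie', 'tennis', 'movie'], ['promotion', 'shopping', 'collection', 'city'], ['distribution', 'mud', 'story', 'method']]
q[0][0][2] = 'discussion'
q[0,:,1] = ['death', 'judgment', 'movie']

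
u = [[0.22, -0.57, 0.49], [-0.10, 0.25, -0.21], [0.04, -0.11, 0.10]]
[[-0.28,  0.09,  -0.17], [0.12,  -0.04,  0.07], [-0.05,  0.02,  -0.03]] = u @ [[-0.42, -0.2, -0.43], [0.45, 0.09, -0.0], [0.15, 0.38, -0.15]]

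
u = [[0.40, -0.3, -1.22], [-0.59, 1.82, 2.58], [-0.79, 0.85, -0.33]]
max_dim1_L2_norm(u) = 3.21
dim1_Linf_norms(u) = [1.22, 2.58, 0.85]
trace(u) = 1.89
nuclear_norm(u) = 5.03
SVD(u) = [[-0.36, 0.24, 0.90], [0.93, -0.02, 0.37], [0.11, 0.97, -0.22]] @ diag([3.459669365072094, 1.1787740681174717, 0.38984558573291356]) @ [[-0.22, 0.55, 0.81], [-0.56, 0.61, -0.57], [0.80, 0.58, -0.17]]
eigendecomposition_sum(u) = [[0.31, -0.55, -0.56], [-1.08, 1.89, 1.94], [-0.36, 0.64, 0.66]] + [[0.3, 0.12, -0.09], [0.23, 0.09, -0.07], [-0.06, -0.02, 0.02]] + [[-0.21, 0.13, -0.57], [0.26, -0.16, 0.7], [-0.37, 0.23, -1.0]]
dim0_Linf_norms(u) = [0.79, 1.82, 2.58]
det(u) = -1.59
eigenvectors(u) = [[-0.26, 0.79, 0.42], [0.91, 0.60, -0.52], [0.31, -0.15, 0.74]]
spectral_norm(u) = 3.46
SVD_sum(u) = [[0.28, -0.68, -1.0], [-0.72, 1.75, 2.59], [-0.08, 0.2, 0.30]] + [[-0.16, 0.17, -0.16], [0.01, -0.01, 0.01], [-0.64, 0.69, -0.65]] + [[0.28, 0.2, -0.06],[0.12, 0.08, -0.02],[-0.07, -0.05, 0.01]]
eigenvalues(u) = [2.86, 0.4, -1.38]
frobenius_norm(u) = 3.68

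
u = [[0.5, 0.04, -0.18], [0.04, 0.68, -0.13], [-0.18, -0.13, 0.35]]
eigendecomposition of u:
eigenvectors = [[0.5,-0.76,0.41], [0.19,0.56,0.81], [0.84,0.33,-0.43]]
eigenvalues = [0.21, 0.55, 0.77]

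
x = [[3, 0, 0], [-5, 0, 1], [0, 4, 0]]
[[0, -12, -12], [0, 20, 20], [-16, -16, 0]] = x @ [[0, -4, -4], [-4, -4, 0], [0, 0, 0]]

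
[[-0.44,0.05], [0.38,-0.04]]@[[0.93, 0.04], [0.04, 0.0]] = [[-0.41,-0.02], [0.35,0.02]]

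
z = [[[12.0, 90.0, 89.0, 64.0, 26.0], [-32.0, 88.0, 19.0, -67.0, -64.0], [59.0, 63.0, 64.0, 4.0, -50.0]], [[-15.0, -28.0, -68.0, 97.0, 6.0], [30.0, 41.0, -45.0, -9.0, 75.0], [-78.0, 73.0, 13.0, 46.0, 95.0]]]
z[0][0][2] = 89.0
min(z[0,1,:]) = -67.0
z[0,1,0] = -32.0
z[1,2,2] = 13.0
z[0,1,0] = -32.0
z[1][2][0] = -78.0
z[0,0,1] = 90.0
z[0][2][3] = 4.0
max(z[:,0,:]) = 97.0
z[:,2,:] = [[59.0, 63.0, 64.0, 4.0, -50.0], [-78.0, 73.0, 13.0, 46.0, 95.0]]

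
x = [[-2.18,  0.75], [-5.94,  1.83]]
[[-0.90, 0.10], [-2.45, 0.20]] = x@[[0.41,0.08],[-0.01,0.37]]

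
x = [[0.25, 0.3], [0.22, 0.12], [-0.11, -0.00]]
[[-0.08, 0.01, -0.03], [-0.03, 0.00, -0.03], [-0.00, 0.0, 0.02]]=x @ [[0.04, -0.02, -0.2], [-0.3, 0.06, 0.08]]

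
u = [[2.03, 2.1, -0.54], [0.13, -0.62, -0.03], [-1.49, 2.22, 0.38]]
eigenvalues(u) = [2.49, 0.01, -0.7]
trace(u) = 1.79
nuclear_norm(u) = 5.72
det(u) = -0.01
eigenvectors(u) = [[-0.84, -0.25, -0.34], [-0.04, -0.01, 0.21], [0.55, -0.97, -0.91]]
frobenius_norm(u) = 4.06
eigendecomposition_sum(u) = [[2.08,1.01,-0.55], [0.1,0.05,-0.03], [-1.36,-0.67,0.36]] + [[0.00, 0.01, 0.0], [0.0, 0.0, 0.0], [0.0, 0.02, 0.0]] + [[-0.05, 1.08, 0.01], [0.03, -0.67, -0.0], [-0.13, 2.86, 0.02]]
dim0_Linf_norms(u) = [2.03, 2.22, 0.54]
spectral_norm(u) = 3.16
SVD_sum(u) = [[0.69,2.50,-0.19],[-0.15,-0.54,0.04],[0.45,1.64,-0.13]] + [[1.34, -0.40, -0.35], [0.28, -0.08, -0.07], [-1.94, 0.58, 0.51]] + [[0.00, 0.00, 0.0], [0.0, 0.00, 0.00], [0.0, 0.00, 0.0]]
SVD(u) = [[-0.82, -0.56, 0.08], [0.18, -0.12, 0.98], [-0.54, 0.82, 0.2]] @ diag([3.1599568024587756, 2.5558308813893253, 0.001229768747152278]) @ [[-0.27, -0.96, 0.07], [-0.93, 0.28, 0.24], [0.25, 0.0, 0.97]]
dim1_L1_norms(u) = [4.67, 0.78, 4.09]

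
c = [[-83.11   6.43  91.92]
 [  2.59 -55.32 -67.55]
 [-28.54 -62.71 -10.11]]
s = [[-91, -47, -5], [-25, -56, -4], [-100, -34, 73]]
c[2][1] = -62.71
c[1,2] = -67.55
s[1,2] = -4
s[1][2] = -4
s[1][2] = -4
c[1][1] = -55.32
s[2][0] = -100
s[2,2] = 73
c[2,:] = [-28.54, -62.71, -10.11]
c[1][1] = -55.32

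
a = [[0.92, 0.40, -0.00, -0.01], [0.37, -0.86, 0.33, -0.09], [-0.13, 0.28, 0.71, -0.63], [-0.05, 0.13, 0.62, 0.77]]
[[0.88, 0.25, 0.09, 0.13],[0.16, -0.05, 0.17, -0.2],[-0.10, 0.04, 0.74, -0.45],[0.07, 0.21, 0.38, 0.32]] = a @ [[0.88, 0.19, 0.03, 0.09], [0.19, 0.18, 0.15, 0.14], [0.03, 0.15, 0.82, -0.19], [0.09, 0.14, -0.19, 0.55]]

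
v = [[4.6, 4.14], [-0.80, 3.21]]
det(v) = 18.08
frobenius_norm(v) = 7.02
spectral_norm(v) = 6.43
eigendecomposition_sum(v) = [[2.30+0.03j, (2.07-4.81j)],  [(-0.4+0.93j), 1.61+1.65j]] + [[(2.3-0.03j),2.07+4.81j], [(-0.4-0.93j),(1.61-1.65j)]]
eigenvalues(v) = [(3.9+1.68j), (3.9-1.68j)]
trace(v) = 7.81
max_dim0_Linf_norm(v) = 4.6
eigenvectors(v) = [[0.92+0.00j, 0.92-0.00j], [(-0.15+0.37j), -0.15-0.37j]]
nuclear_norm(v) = 9.24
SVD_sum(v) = [[3.95, 4.69], [1.25, 1.48]] + [[0.65, -0.55], [-2.05, 1.73]]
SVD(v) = [[-0.95,-0.3],[-0.30,0.95]] @ diag([6.42944422244137, 2.8117515876256363]) @ [[-0.64, -0.76], [-0.76, 0.64]]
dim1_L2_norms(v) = [6.19, 3.31]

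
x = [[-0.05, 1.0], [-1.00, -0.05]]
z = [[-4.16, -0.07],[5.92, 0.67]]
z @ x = [[0.28, -4.16], [-0.97, 5.89]]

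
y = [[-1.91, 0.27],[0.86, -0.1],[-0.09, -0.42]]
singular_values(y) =[2.11, 0.43]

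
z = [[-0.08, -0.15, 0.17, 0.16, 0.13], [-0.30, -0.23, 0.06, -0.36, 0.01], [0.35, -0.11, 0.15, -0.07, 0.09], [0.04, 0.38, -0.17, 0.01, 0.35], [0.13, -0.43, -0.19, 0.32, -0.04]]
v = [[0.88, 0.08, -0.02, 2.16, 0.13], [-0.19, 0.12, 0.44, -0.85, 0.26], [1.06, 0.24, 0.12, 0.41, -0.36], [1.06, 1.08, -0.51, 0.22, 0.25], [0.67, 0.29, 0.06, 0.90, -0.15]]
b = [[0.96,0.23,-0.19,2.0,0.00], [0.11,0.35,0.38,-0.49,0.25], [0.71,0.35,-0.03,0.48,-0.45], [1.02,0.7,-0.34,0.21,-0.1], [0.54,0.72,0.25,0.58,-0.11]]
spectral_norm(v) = 2.99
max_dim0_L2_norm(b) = 2.2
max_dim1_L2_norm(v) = 2.34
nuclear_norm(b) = 5.22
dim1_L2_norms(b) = [2.24, 0.76, 1.03, 1.3, 1.1]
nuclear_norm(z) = 2.29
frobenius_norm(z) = 1.09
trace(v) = 1.19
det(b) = 0.17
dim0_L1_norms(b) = [3.34, 2.35, 1.19, 3.76, 0.91]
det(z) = -0.01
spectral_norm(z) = 0.69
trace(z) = -0.19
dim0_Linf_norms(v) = [1.06, 1.08, 0.51, 2.16, 0.36]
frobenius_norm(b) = 3.09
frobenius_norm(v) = 3.47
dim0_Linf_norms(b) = [1.02, 0.72, 0.38, 2.0, 0.45]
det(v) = 0.25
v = z + b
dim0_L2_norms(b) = [1.66, 1.14, 0.6, 2.2, 0.54]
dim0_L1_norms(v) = [3.86, 1.81, 1.15, 4.54, 1.15]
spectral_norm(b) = 2.72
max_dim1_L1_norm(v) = 3.27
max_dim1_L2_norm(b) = 2.24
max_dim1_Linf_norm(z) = 0.43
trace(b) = 1.38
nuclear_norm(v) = 5.89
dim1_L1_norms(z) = [0.69, 0.96, 0.77, 0.95, 1.11]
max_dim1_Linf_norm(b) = 2.0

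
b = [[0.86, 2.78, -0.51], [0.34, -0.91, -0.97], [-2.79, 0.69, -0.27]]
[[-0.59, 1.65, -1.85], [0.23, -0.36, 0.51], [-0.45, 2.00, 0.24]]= b@ [[0.1, -0.51, -0.23], [-0.24, 0.67, -0.60], [0.02, -0.44, -0.04]]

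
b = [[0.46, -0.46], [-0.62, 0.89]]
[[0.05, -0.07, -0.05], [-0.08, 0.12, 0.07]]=b @ [[0.06, -0.09, -0.06], [-0.05, 0.07, 0.04]]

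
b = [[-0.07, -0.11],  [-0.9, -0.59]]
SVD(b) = [[-0.11, -0.99],[-0.99, 0.11]] @ diag([1.0827095357357224, 0.0532922248262933]) @ [[0.83, 0.55],[-0.55, 0.83]]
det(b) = -0.06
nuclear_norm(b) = 1.14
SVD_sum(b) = [[-0.10, -0.07], [-0.90, -0.59]] + [[0.03, -0.04], [-0.00, 0.00]]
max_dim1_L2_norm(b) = 1.08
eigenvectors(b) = [[0.6,0.16], [-0.80,0.99]]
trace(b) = -0.66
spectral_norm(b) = 1.08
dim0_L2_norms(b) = [0.9, 0.6]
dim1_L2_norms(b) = [0.13, 1.08]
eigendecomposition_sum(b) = [[0.06, -0.01], [-0.09, 0.01]] + [[-0.13,  -0.10], [-0.81,  -0.6]]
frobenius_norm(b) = 1.08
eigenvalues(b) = [0.08, -0.74]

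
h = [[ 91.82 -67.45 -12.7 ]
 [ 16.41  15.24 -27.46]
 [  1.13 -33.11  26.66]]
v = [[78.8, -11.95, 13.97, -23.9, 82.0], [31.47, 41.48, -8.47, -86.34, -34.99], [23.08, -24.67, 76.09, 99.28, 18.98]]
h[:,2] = [-12.7, -27.46, 26.66]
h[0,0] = 91.82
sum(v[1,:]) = -56.850000000000016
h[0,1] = -67.45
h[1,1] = 15.24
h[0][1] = -67.45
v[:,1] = [-11.95, 41.48, -24.67]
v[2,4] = 18.98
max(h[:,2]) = 26.66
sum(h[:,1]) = -85.32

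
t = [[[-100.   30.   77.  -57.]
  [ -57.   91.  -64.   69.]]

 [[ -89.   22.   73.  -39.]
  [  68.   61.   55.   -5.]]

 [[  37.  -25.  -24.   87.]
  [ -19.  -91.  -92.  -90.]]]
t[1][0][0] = -89.0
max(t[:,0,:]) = 87.0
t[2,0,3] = 87.0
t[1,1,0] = 68.0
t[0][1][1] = 91.0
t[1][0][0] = -89.0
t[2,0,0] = 37.0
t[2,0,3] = 87.0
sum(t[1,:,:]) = 146.0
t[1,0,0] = -89.0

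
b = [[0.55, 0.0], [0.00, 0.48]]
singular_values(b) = [0.55, 0.48]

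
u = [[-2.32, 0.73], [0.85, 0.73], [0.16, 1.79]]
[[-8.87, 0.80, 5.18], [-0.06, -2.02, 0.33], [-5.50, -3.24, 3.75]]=u @ [[2.78, -0.89, -1.53],  [-3.32, -1.73, 2.23]]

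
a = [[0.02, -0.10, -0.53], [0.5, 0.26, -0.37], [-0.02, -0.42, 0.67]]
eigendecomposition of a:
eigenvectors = [[-0.17+0.63j, (-0.17-0.63j), (-0.34+0j)], [(0.67+0j), (0.67-0j), -0.59+0.00j], [(0.3+0.18j), (0.3-0.18j), (0.74+0j)]]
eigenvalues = [(-0.03+0.37j), (-0.03-0.37j), (1.01+0j)]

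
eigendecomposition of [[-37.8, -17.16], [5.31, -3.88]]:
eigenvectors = [[-0.99,0.48], [0.17,-0.87]]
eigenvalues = [-34.86, -6.82]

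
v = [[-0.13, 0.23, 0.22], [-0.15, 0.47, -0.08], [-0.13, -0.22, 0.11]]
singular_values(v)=[0.58, 0.3, 0.13]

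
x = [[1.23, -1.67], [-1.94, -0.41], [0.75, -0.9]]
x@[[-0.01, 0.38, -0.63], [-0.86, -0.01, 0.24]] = [[1.42, 0.48, -1.18], [0.37, -0.73, 1.12], [0.77, 0.29, -0.69]]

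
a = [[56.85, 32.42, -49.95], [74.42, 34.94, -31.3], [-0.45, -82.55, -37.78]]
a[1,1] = 34.94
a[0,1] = 32.42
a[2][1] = -82.55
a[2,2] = -37.78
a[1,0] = 74.42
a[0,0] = 56.85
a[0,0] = 56.85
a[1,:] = [74.42, 34.94, -31.3]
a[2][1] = -82.55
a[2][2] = -37.78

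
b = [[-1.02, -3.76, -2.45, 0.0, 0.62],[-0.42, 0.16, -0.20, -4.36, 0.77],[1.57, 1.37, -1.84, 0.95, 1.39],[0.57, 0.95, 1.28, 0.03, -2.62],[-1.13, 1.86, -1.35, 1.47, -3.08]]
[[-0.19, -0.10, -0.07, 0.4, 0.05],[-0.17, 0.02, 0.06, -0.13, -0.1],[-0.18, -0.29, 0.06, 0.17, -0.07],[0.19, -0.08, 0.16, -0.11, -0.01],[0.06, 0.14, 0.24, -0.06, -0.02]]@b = [[0.3, 1.08, 1.06, 0.46, -1.49], [0.3, 0.42, 0.27, -0.18, 0.64], [0.58, 0.74, 0.70, 1.22, -0.48], [0.04, -0.63, -0.87, 0.48, 0.6], [0.25, 0.03, -0.67, -0.41, 0.7]]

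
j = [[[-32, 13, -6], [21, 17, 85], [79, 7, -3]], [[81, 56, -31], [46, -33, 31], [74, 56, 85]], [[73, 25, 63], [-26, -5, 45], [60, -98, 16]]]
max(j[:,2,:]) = 85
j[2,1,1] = -5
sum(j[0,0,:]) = -25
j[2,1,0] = -26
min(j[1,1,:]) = -33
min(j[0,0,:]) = -32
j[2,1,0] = -26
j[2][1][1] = -5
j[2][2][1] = -98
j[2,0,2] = 63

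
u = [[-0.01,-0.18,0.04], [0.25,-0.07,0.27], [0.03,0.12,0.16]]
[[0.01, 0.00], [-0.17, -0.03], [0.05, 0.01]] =u @ [[-1.18, -0.22], [0.10, 0.02], [0.48, 0.09]]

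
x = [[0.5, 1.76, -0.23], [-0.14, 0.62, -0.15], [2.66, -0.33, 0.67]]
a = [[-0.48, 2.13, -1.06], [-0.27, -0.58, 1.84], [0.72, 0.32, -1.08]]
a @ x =[[-3.36, 0.83, -0.92],[4.84, -1.44, 1.38],[-2.56, 1.82, -0.94]]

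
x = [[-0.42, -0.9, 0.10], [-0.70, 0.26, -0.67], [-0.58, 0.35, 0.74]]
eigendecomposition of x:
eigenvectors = [[(0.82+0j), (-0.1-0.39j), -0.10+0.39j],  [(0.55+0j), -0.06+0.59j, -0.06-0.59j],  [0.16+0.00j, (0.7+0j), (0.7-0j)]]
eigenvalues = [(-1+0j), (0.79+0.62j), (0.79-0.62j)]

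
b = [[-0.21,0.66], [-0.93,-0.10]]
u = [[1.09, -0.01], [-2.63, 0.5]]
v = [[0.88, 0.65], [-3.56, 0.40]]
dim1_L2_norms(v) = [1.09, 3.58]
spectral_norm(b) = 0.96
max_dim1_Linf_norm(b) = 0.93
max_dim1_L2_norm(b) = 0.94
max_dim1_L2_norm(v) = 3.58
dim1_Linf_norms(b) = [0.66, 0.93]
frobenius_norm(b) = 1.16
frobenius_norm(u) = 2.89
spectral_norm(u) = 2.88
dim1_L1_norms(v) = [1.53, 3.96]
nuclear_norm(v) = 4.40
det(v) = 2.67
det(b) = 0.63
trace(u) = 1.59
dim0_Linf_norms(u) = [2.63, 0.5]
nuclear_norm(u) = 3.06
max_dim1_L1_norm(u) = 3.13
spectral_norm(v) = 3.67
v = u + b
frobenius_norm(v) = 3.75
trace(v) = 1.28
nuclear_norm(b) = 1.62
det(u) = 0.52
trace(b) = -0.31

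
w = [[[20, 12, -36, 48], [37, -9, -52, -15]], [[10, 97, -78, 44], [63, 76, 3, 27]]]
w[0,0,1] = 12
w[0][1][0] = 37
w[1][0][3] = 44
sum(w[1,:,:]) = 242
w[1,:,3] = [44, 27]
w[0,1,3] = -15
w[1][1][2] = 3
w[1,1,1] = 76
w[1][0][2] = -78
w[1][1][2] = 3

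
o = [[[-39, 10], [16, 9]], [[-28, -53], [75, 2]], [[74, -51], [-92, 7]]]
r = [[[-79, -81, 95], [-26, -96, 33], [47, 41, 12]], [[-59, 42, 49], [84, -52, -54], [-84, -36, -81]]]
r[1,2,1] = -36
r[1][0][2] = 49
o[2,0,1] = -51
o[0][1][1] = 9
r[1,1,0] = 84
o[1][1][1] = 2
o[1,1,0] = 75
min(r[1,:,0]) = -84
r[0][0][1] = -81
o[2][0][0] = 74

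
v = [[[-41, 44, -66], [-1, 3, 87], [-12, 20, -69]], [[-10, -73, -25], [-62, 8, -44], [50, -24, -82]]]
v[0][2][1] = 20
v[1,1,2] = -44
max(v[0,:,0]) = -1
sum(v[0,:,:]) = -35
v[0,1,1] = 3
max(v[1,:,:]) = 50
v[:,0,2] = [-66, -25]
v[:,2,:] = [[-12, 20, -69], [50, -24, -82]]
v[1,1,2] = -44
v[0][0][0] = -41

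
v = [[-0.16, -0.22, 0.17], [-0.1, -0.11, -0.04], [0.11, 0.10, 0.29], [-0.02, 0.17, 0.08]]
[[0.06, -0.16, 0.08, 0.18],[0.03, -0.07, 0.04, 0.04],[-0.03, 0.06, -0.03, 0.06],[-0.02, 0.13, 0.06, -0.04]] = v@[[-0.2,-0.11,-0.68,-0.10], [-0.12,0.78,0.22,-0.43], [-0.0,-0.01,0.09,0.39]]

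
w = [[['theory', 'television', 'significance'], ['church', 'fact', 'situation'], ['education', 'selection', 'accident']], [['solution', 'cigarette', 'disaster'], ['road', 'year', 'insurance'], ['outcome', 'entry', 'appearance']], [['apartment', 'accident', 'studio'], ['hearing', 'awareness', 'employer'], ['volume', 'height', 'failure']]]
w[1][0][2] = 'disaster'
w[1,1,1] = 'year'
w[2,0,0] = 'apartment'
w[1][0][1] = 'cigarette'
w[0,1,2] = 'situation'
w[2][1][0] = 'hearing'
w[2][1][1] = 'awareness'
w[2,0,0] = 'apartment'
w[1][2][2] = 'appearance'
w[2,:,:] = [['apartment', 'accident', 'studio'], ['hearing', 'awareness', 'employer'], ['volume', 'height', 'failure']]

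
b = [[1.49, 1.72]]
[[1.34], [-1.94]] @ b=[[2.0, 2.30], [-2.89, -3.34]]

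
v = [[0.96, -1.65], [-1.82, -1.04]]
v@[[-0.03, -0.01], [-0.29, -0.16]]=[[0.45, 0.25],  [0.36, 0.18]]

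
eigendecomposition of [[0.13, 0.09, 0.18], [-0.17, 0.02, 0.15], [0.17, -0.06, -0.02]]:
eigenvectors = [[-0.79+0.00j, 0.09-0.29j, 0.09+0.29j], [0.22+0.00j, (0.83+0j), (0.83-0j)], [(-0.57+0j), (-0.3+0.36j), -0.30-0.36j]]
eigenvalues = [(0.24+0j), (-0.05+0.12j), (-0.05-0.12j)]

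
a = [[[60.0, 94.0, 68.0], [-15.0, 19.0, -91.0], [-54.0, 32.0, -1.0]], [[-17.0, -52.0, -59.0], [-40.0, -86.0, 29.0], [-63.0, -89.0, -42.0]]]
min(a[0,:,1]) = 19.0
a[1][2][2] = -42.0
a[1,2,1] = -89.0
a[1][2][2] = -42.0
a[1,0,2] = -59.0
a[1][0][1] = -52.0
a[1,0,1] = -52.0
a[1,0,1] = -52.0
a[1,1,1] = -86.0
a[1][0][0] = -17.0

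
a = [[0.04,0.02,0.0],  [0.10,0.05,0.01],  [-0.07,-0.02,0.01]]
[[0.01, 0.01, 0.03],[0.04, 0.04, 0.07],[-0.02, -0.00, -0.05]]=a @[[0.30,-0.19,0.65], [0.06,1.02,0.25], [0.45,0.45,-0.42]]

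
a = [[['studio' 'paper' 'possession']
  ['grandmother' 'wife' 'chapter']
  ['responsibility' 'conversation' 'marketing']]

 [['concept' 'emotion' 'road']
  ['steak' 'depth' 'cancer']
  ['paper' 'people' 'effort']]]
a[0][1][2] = 'chapter'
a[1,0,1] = 'emotion'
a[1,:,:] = [['concept', 'emotion', 'road'], ['steak', 'depth', 'cancer'], ['paper', 'people', 'effort']]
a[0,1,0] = 'grandmother'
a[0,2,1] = 'conversation'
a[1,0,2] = 'road'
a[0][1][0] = 'grandmother'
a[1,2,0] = 'paper'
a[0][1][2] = 'chapter'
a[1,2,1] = 'people'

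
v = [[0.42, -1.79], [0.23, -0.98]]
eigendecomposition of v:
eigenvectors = [[0.97, 0.88], [0.23, 0.48]]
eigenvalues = [-0.0, -0.56]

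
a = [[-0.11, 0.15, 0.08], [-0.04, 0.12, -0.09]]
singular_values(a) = [0.22, 0.12]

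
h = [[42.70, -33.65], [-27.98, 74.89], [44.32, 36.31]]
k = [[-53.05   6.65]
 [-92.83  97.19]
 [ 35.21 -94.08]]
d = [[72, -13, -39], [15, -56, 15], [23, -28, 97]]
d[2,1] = -28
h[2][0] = 44.32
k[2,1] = -94.08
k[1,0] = -92.83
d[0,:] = [72, -13, -39]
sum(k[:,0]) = -110.66999999999999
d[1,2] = 15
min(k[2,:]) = -94.08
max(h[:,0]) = 44.32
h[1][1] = 74.89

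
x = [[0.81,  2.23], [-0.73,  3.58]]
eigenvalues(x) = [1.66, 2.73]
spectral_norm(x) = 4.22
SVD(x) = [[0.52,  0.86], [0.86,  -0.52]] @ diag([4.22237475333285, 1.072311261909225]) @ [[-0.05, 1.0], [1.0, 0.05]]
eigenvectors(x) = [[-0.93,-0.76], [-0.35,-0.65]]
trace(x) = 4.39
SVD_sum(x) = [[-0.11, 2.19], [-0.17, 3.61]] + [[0.92, 0.04], [-0.56, -0.03]]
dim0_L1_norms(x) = [1.54, 5.81]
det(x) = 4.53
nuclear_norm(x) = 5.29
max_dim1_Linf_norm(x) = 3.58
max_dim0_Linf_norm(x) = 3.58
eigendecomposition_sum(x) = [[2.96,-3.43],[1.12,-1.30]] + [[-2.15, 5.66],  [-1.85, 4.88]]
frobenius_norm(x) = 4.36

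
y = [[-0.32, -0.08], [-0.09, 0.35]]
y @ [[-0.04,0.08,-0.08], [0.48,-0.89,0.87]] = [[-0.03, 0.05, -0.04], [0.17, -0.32, 0.31]]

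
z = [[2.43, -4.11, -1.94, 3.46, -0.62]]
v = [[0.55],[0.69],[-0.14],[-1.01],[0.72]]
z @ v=[[-5.17]]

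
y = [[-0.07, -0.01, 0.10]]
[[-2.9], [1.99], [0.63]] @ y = [[0.20,0.03,-0.29], [-0.14,-0.02,0.2], [-0.04,-0.01,0.06]]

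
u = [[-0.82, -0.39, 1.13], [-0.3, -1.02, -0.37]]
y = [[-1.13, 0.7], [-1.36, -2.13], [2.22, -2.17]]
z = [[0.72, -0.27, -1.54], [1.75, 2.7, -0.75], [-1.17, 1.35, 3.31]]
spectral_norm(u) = 1.47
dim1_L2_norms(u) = [1.45, 1.13]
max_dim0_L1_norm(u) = 1.5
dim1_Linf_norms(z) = [1.54, 2.7, 3.31]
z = y @ u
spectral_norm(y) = 3.43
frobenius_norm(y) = 4.22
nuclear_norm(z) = 7.43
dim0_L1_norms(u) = [1.12, 1.41, 1.5]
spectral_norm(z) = 4.16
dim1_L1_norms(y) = [1.83, 3.49, 4.39]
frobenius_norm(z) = 5.29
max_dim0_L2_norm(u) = 1.19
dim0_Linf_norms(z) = [1.75, 2.7, 3.31]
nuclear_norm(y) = 5.89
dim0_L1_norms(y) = [4.71, 5.0]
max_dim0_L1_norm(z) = 5.6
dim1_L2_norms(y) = [1.33, 2.53, 3.1]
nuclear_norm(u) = 2.57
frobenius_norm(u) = 1.84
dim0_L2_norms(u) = [0.87, 1.09, 1.19]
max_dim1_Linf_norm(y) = 2.22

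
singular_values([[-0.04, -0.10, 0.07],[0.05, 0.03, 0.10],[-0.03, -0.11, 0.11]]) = [0.21, 0.11, 0.0]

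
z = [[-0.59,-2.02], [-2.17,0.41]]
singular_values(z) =[2.27, 2.04]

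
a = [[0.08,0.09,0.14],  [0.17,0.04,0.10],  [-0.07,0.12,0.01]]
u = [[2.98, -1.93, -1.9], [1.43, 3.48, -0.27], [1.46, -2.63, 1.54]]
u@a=[[0.04, -0.04, 0.21], [0.72, 0.24, 0.55], [-0.44, 0.21, -0.04]]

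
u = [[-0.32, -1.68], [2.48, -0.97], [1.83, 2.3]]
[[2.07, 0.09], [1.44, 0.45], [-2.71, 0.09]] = u@[[0.09, 0.15], [-1.25, -0.08]]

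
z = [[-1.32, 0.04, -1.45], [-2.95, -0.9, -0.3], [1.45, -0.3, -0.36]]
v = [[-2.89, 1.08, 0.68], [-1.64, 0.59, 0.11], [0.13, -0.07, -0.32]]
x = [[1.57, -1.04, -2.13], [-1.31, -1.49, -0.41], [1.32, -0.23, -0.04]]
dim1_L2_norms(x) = [2.84, 2.03, 1.34]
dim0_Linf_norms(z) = [2.95, 0.9, 1.45]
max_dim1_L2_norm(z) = 3.1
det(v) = -0.00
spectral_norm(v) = 3.61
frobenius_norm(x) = 3.74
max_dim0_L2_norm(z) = 3.54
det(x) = -4.27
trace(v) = -2.62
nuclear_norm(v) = 3.98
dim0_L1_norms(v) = [4.66, 1.74, 1.11]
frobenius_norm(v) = 3.63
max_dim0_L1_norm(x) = 4.2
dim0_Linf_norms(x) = [1.57, 1.49, 2.13]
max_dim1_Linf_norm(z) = 2.95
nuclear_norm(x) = 5.80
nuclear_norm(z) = 5.73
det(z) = -3.54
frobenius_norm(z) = 3.97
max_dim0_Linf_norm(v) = 2.89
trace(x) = 0.04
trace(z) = -2.58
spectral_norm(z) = 3.66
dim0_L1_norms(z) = [5.72, 1.24, 2.11]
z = v + x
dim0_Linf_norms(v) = [2.89, 1.08, 0.68]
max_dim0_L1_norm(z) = 5.72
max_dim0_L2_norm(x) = 2.43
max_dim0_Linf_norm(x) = 2.13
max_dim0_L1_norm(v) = 4.66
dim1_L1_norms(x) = [4.74, 3.21, 1.59]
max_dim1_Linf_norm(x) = 2.13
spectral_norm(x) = 2.98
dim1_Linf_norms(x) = [2.13, 1.49, 1.32]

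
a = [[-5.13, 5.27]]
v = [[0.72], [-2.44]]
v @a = [[-3.69, 3.79], [12.52, -12.86]]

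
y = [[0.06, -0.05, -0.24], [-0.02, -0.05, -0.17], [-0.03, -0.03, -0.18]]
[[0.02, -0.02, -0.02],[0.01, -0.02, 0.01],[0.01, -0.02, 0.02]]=y @ [[0.11,0.08,-0.41], [-0.06,0.42,0.09], [-0.06,-0.00,-0.03]]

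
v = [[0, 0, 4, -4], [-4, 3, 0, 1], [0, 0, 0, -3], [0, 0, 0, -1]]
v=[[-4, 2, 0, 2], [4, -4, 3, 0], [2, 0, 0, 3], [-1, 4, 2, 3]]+[[4, -2, 4, -6], [-8, 7, -3, 1], [-2, 0, 0, -6], [1, -4, -2, -4]]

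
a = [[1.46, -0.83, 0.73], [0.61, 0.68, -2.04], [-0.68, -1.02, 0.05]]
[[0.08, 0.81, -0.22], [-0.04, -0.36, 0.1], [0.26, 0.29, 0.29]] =a @ [[-0.04,0.25,-0.17], [-0.23,-0.45,-0.18], [-0.07,0.1,-0.16]]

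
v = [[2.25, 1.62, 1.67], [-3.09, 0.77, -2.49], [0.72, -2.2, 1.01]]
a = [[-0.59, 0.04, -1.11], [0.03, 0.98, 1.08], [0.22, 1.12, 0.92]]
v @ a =[[-0.91, 3.55, 0.79], [1.3, -2.16, 1.97], [-0.27, -1.0, -2.25]]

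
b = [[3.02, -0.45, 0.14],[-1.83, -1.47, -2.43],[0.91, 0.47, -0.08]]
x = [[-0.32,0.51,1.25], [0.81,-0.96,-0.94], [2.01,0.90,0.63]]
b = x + [[3.34, -0.96, -1.11], [-2.64, -0.51, -1.49], [-1.10, -0.43, -0.71]]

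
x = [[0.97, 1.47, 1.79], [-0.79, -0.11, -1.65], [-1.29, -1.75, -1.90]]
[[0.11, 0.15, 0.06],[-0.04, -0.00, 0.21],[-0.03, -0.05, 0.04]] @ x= [[-0.09, 0.04, -0.16],[-0.31, -0.43, -0.47],[-0.04, -0.11, -0.05]]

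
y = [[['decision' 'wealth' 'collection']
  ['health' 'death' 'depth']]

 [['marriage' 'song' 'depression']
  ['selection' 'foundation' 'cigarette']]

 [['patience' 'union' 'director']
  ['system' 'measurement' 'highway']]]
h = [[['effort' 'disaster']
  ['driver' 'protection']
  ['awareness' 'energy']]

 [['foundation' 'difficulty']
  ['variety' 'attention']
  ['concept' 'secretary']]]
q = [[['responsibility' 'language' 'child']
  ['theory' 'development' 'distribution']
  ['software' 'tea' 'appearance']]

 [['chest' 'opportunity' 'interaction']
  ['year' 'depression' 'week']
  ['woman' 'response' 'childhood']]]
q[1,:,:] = [['chest', 'opportunity', 'interaction'], ['year', 'depression', 'week'], ['woman', 'response', 'childhood']]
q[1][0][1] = 'opportunity'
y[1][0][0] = 'marriage'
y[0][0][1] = 'wealth'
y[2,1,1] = 'measurement'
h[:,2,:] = [['awareness', 'energy'], ['concept', 'secretary']]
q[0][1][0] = 'theory'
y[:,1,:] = [['health', 'death', 'depth'], ['selection', 'foundation', 'cigarette'], ['system', 'measurement', 'highway']]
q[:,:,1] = [['language', 'development', 'tea'], ['opportunity', 'depression', 'response']]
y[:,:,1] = [['wealth', 'death'], ['song', 'foundation'], ['union', 'measurement']]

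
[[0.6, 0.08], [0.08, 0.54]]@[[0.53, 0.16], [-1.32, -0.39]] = [[0.21,0.06], [-0.67,-0.20]]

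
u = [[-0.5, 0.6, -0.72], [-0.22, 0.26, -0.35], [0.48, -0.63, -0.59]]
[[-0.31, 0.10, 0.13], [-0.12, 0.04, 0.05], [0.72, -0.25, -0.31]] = u@ [[0.76,  -0.26,  -0.32], [-0.26,  0.09,  0.11], [-0.32,  0.11,  0.14]]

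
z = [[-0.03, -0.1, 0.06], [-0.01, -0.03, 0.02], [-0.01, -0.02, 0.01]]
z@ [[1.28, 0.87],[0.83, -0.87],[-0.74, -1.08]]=[[-0.17,-0.0], [-0.05,-0.0], [-0.04,-0.00]]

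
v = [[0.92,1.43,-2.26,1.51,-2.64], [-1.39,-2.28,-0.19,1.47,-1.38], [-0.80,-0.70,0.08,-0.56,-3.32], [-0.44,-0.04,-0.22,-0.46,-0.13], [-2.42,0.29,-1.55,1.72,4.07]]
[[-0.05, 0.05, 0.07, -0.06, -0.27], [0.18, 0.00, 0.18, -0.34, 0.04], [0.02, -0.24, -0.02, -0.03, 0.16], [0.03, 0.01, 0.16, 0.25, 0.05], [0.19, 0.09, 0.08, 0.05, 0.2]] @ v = [[0.51, -0.31, 0.54, -0.48, -1.26], [0.07, 0.16, -0.38, 0.4, -0.87], [-0.01, 0.64, -0.24, -0.02, 1.00], [-0.35, -0.09, -0.19, -0.06, -0.45], [-0.52, 0.07, -0.76, 0.7, -0.08]]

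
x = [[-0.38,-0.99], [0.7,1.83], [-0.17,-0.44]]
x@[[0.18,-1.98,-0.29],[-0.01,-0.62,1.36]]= [[-0.06, 1.37, -1.24], [0.11, -2.52, 2.29], [-0.03, 0.61, -0.55]]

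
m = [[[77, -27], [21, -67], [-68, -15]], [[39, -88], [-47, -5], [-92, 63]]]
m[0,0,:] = [77, -27]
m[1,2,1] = 63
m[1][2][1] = 63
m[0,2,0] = -68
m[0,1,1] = -67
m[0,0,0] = 77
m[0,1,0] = 21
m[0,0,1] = -27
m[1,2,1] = 63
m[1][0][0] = 39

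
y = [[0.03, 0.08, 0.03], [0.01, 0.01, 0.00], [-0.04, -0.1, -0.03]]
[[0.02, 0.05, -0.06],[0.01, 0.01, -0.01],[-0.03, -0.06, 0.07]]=y @ [[0.62,  0.08,  -0.53], [0.19,  0.59,  -0.6], [-0.43,  0.05,  0.25]]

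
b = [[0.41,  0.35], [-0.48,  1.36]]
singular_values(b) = [1.46, 0.5]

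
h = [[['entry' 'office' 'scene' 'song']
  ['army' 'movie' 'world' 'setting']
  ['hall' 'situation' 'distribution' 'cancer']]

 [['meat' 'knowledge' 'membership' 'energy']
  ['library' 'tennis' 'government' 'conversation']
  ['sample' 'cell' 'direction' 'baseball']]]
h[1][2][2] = 'direction'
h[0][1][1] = 'movie'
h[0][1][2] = 'world'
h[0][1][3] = 'setting'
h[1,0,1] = 'knowledge'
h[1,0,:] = ['meat', 'knowledge', 'membership', 'energy']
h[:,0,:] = [['entry', 'office', 'scene', 'song'], ['meat', 'knowledge', 'membership', 'energy']]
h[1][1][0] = 'library'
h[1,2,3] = 'baseball'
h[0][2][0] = 'hall'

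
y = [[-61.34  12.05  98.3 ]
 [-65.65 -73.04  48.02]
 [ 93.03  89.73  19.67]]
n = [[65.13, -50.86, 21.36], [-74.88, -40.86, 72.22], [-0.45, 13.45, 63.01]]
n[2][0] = -0.45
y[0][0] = -61.34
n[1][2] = 72.22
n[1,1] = -40.86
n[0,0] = 65.13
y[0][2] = 98.3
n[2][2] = 63.01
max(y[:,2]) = 98.3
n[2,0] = -0.45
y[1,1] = -73.04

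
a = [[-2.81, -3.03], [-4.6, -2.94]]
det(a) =-5.677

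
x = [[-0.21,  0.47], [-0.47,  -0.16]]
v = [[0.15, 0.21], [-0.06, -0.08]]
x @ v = [[-0.06, -0.08], [-0.06, -0.09]]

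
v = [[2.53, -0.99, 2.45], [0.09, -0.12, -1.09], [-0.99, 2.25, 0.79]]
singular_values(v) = [3.83, 2.52, 0.54]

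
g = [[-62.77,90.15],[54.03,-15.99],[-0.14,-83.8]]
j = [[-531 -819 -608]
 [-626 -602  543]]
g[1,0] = 54.03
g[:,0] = [-62.77, 54.03, -0.14]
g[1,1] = -15.99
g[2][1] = -83.8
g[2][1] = -83.8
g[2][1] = -83.8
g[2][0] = -0.14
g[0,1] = 90.15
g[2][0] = -0.14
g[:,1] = [90.15, -15.99, -83.8]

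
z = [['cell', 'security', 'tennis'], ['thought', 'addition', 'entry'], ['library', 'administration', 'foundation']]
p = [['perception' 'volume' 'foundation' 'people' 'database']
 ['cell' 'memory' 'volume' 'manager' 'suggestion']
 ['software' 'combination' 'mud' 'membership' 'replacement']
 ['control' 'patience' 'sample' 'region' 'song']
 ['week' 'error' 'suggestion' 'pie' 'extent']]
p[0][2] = 'foundation'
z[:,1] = ['security', 'addition', 'administration']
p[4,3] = 'pie'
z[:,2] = ['tennis', 'entry', 'foundation']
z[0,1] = 'security'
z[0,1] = 'security'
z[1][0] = 'thought'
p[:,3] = ['people', 'manager', 'membership', 'region', 'pie']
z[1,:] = ['thought', 'addition', 'entry']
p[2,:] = ['software', 'combination', 'mud', 'membership', 'replacement']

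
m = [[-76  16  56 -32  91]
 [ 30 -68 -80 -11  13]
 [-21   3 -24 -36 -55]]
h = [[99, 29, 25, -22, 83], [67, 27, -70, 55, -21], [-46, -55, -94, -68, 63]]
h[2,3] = -68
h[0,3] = -22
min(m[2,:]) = -55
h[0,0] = 99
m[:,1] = [16, -68, 3]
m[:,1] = [16, -68, 3]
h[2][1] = -55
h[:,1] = [29, 27, -55]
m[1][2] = -80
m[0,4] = 91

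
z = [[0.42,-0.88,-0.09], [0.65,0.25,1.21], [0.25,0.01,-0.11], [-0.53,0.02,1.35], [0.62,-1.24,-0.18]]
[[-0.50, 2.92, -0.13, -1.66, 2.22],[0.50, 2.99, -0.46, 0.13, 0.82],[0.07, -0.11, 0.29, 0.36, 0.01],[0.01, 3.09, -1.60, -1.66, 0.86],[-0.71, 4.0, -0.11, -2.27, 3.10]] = z@[[0.29, 0.85, 0.74, 0.94, 0.53], [0.70, -3.19, 0.59, 2.43, -2.36], [0.11, 2.67, -0.90, -0.9, 0.88]]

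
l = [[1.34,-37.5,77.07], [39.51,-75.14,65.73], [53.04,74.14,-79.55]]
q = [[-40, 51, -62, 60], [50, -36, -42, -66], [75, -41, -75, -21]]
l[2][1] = 74.14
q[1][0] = 50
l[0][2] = 77.07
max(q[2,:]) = 75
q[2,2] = -75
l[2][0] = 53.04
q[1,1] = -36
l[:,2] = [77.07, 65.73, -79.55]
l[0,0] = 1.34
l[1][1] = -75.14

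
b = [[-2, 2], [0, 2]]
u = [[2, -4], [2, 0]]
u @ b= [[-4, -4], [-4, 4]]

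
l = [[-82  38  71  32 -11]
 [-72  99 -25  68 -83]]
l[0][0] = -82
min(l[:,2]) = -25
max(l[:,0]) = -72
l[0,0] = -82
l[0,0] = -82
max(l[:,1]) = 99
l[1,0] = -72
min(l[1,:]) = -83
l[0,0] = -82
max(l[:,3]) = 68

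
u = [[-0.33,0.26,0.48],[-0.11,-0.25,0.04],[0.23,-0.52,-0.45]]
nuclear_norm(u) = 1.28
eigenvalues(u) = [0j, (-0.52+0.14j), (-0.52-0.14j)]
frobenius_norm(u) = 1.00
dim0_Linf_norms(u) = [0.33, 0.52, 0.48]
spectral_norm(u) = 0.95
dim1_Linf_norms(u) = [0.48, 0.25, 0.52]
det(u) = 0.00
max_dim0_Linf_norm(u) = 0.52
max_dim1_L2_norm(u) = 0.73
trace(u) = -1.03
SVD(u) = [[-0.65, -0.48, 0.59],[0.09, -0.81, -0.58],[0.75, -0.32, 0.57]] @ diag([0.9506784025054412, 0.3242019787096474, 0.0019110234043328198]) @ [[0.40, -0.61, -0.68], [0.54, 0.76, -0.37], [0.74, -0.22, 0.63]]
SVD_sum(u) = [[-0.25, 0.38, 0.42], [0.03, -0.05, -0.06], [0.29, -0.44, -0.49]] + [[-0.08, -0.12, 0.06], [-0.14, -0.2, 0.1], [-0.06, -0.08, 0.04]] + [[0.00, -0.0, 0.0], [-0.00, 0.00, -0.00], [0.00, -0.0, 0.00]]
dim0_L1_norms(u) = [0.67, 1.03, 0.97]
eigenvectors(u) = [[-0.74+0.00j, (0.79+0j), 0.79-0.00j], [(0.22+0j), 0.33+0.14j, (0.33-0.14j)], [(-0.63+0j), (-0.48+0.14j), -0.48-0.14j]]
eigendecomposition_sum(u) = [[0.00+0.00j, -0.00+0.00j, 0.00+0.00j],[(-0+0j), 0j, (-0+0j)],[0.00+0.00j, (-0+0j), 0j]] + [[-0.17-0.07j,0.13+0.98j,(0.24+0.43j)], [(-0.05-0.06j),(-0.13+0.43j),(0.02+0.22j)], [(0.11+0.01j),-0.26-0.58j,(-0.23-0.22j)]] + [[-0.17+0.07j, (0.13-0.98j), (0.24-0.43j)], [(-0.05+0.06j), (-0.13-0.43j), 0.02-0.22j], [0.11-0.01j, -0.26+0.58j, -0.23+0.22j]]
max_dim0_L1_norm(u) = 1.03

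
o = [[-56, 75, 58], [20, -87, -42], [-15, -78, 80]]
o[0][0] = -56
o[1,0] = 20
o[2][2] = 80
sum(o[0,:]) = 77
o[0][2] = 58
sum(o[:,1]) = -90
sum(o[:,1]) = -90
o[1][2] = -42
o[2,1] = -78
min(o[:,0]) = -56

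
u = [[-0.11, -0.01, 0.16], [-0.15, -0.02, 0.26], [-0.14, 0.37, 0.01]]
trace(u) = -0.12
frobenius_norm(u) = 0.53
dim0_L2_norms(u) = [0.23, 0.37, 0.31]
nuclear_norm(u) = 0.76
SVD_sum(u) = [[-0.06, 0.08, 0.04], [-0.08, 0.12, 0.06], [-0.19, 0.28, 0.13]] + [[-0.05, -0.09, 0.13],[-0.07, -0.14, 0.20],[0.05, 0.09, -0.12]] + [[-0.01, -0.0, -0.01], [0.01, 0.00, 0.00], [0.0, 0.0, 0.0]]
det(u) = 0.00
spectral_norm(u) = 0.41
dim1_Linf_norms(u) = [0.16, 0.26, 0.37]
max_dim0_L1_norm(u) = 0.43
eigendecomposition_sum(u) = [[-0.07, 0.09, 0.06], [-0.11, 0.16, 0.11], [-0.15, 0.21, 0.14]] + [[-0.03, 0.02, -0.0], [-0.01, 0.01, -0.00], [-0.02, 0.01, -0.00]] + [[-0.02, -0.12, 0.1], [-0.03, -0.19, 0.15], [0.02, 0.15, -0.13]]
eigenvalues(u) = [0.23, -0.02, -0.33]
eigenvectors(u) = [[0.33, 0.83, -0.44], [0.57, 0.27, -0.69], [0.75, 0.48, 0.57]]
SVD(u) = [[-0.26, -0.47, -0.84],[-0.39, -0.75, 0.54],[-0.88, 0.47, 0.02]] @ diag([0.4094085788300336, 0.34227202332307577, 0.01159644905563801]) @ [[0.51, -0.77, -0.37], [0.29, 0.56, -0.78], [0.81, 0.29, 0.51]]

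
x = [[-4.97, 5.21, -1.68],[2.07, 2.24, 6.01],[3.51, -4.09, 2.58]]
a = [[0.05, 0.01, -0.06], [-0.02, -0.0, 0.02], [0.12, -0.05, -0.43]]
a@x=[[-0.44, 0.53, -0.18], [0.17, -0.19, 0.09], [-2.21, 2.27, -1.61]]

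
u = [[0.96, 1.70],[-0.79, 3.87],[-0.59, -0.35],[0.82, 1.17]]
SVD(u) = [[-0.38, 0.62],[-0.88, -0.46],[0.08, -0.37],[-0.26, 0.52]] @ diag([4.40026205902059, 1.6006854194200295]) @ [[0.02,  -1.00], [1.00,  0.02]]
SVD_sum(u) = [[-0.03, 1.68], [-0.06, 3.88], [0.01, -0.34], [-0.02, 1.16]] + [[0.99, 0.02], [-0.73, -0.01], [-0.60, -0.01], [0.84, 0.01]]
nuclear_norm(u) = 6.00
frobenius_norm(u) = 4.68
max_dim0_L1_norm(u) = 7.09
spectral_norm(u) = 4.40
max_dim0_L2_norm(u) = 4.4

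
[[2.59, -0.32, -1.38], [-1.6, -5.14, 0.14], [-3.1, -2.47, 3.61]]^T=[[2.59, -1.60, -3.10], [-0.32, -5.14, -2.47], [-1.38, 0.14, 3.61]]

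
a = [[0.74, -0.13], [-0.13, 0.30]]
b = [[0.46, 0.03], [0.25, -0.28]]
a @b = [[0.31, 0.06], [0.02, -0.09]]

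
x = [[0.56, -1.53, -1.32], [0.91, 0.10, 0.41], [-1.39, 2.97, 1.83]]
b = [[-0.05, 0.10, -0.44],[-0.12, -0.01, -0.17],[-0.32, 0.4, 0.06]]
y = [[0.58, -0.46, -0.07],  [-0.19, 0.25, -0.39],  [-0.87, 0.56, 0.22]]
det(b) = 0.03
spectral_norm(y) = 1.31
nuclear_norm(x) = 5.53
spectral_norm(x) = 4.29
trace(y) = 1.05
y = x @ b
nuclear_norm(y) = 1.80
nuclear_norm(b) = 1.10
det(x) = -0.91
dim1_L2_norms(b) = [0.45, 0.21, 0.52]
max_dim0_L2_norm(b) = 0.48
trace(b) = -0.00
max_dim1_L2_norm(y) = 1.06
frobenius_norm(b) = 0.72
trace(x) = 2.49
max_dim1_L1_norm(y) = 1.65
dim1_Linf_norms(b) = [0.44, 0.17, 0.4]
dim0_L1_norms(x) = [2.86, 4.6, 3.56]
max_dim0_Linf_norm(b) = 0.44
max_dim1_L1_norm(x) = 6.19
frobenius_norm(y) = 1.39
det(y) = -0.02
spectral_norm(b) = 0.54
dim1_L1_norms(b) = [0.59, 0.3, 0.78]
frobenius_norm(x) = 4.42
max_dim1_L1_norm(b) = 0.78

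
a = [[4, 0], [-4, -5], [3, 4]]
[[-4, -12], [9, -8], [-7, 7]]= a@[[-1, -3], [-1, 4]]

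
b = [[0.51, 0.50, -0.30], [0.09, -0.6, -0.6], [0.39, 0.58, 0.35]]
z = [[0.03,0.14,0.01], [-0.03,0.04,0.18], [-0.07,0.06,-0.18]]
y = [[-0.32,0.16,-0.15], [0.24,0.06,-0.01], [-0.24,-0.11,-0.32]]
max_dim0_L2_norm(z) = 0.25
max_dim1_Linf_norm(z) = 0.18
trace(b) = 0.26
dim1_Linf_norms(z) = [0.14, 0.18, 0.18]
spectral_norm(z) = 0.26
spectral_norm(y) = 0.55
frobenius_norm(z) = 0.31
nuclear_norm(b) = 2.08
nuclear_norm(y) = 0.95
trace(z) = -0.11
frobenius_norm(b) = 1.39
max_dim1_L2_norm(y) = 0.41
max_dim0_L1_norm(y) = 0.8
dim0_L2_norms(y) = [0.47, 0.2, 0.35]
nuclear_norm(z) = 0.49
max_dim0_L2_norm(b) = 0.97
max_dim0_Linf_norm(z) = 0.18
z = b @ y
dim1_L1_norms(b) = [1.31, 1.29, 1.32]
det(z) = -0.00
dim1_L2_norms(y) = [0.39, 0.25, 0.41]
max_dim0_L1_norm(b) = 1.68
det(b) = -0.15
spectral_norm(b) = 1.16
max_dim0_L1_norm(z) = 0.37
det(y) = 0.02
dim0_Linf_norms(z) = [0.07, 0.14, 0.18]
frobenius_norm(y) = 0.62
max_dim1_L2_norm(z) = 0.2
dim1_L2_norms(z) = [0.14, 0.19, 0.2]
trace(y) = -0.58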